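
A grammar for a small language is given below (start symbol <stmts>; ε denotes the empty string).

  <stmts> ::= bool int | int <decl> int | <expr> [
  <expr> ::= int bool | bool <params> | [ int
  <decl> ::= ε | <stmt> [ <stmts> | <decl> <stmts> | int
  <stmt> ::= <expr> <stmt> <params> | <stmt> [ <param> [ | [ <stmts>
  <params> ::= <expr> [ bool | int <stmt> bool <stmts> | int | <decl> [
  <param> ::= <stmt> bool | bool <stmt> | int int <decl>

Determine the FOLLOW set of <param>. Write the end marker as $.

In <stmt> ::= <stmt> [ <param> [: add FIRST([) = { [ }.
Union: FOLLOW(<param>) = { [ }.

{ [ }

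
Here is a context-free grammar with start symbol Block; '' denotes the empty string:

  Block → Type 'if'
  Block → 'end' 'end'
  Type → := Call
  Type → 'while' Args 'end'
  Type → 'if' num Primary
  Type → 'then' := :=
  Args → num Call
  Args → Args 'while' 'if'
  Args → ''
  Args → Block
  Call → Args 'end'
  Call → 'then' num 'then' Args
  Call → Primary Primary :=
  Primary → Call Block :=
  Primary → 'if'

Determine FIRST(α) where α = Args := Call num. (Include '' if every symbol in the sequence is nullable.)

{ 'end', 'if', 'then', 'while', :=, num }

Add FIRST(Args)\{''} = { 'end', 'if', 'then', 'while', :=, num }; Args is nullable, continue.
:= is a terminal; add {:=} and stop.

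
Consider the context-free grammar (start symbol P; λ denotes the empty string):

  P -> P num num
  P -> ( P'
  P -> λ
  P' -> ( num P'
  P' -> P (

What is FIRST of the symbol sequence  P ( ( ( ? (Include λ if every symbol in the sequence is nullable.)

{ (, num }

Add FIRST(P)\{λ} = { (, num }; P is nullable, continue.
( is a terminal; add {(} and stop.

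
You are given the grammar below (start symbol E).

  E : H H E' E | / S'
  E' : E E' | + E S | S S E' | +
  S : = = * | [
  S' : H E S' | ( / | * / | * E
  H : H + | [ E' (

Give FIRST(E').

{ +, /, =, [ }

From E' : E E': add FIRST(E) = { /, [ }.
E' : + E S contributes {+}.
From E' : S S E': add FIRST(S) = { =, [ }.
E' : + contributes {+}.
Union: FIRST(E') = { +, /, =, [ }.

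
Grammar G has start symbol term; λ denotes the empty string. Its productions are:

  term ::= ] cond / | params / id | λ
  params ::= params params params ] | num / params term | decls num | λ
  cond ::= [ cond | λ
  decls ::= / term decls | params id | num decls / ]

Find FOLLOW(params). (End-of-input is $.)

In term ::= params / id: add FIRST(/ id) = { / }.
In params ::= params params params ]: add FIRST(params params ]) = { /, ], id, num }.
In params ::= params params params ]: add FIRST(params ]) = { /, ], id, num }.
In params ::= params params params ]: add FIRST(]) = { ] }.
In params ::= num / params term: add FIRST(term)\{λ} = { /, ], id, num }.
  Since term is nullable, also add FOLLOW(params) = { /, ], id, num }.
In decls ::= params id: add FIRST(id) = { id }.
Union: FOLLOW(params) = { /, ], id, num }.

{ /, ], id, num }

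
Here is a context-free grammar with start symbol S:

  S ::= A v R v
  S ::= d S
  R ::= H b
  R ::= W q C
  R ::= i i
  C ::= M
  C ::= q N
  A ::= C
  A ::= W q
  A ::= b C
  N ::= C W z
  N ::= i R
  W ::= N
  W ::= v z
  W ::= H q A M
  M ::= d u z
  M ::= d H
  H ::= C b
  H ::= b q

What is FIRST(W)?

{ b, d, i, q, v }

From W ::= N: add FIRST(N) = { d, i, q }.
W ::= v z contributes {v}.
From W ::= H q A M: add FIRST(H) = { b, d, q }.
Union: FIRST(W) = { b, d, i, q, v }.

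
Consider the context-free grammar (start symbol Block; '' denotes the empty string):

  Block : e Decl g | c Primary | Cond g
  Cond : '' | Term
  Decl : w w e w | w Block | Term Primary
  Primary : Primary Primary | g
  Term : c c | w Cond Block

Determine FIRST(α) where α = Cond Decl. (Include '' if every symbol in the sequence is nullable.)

Add FIRST(Cond)\{''} = { c, w }; Cond is nullable, continue.
Add FIRST(Decl) = { c, w }; Decl is not nullable, stop.

{ c, w }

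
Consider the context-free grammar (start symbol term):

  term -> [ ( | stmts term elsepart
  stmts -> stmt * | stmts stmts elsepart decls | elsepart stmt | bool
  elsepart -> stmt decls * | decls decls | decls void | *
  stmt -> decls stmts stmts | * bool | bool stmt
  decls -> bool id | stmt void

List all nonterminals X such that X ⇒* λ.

{ } (none)

No nonterminal has an empty production or an RHS whose symbols are all nullable.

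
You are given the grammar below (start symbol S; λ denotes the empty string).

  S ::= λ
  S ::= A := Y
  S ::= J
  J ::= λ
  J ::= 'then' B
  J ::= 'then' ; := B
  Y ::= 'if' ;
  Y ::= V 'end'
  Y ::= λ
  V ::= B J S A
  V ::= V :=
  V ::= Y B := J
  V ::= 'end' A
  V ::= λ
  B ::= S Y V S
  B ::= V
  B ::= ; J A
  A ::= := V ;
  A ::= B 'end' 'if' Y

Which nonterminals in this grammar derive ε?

{ B, J, S, V, Y }

Directly nullable (have an λ-production): S, J, Y, V.
B ::= S Y V S with every symbol nullable, so B is nullable.
No other nonterminal has a production whose RHS symbols are all nullable.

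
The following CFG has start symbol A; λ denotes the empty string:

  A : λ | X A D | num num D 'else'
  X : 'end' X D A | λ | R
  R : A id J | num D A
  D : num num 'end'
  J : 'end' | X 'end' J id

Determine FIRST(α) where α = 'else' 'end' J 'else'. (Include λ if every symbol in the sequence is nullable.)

'else' is a terminal; add {'else'} and stop.

{ 'else' }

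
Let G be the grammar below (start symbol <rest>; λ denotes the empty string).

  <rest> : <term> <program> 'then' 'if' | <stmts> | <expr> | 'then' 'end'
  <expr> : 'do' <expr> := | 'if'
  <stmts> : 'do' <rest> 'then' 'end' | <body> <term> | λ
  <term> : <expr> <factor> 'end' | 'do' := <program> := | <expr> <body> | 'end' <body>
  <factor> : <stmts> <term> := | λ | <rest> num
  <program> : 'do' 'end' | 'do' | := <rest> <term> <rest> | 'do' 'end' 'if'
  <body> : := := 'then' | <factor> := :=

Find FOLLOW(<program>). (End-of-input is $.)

{ 'then', := }

In <rest> : <term> <program> 'then' 'if': add FIRST('then' 'if') = { 'then' }.
In <term> : 'do' := <program> :=: add FIRST(:=) = { := }.
Union: FOLLOW(<program>) = { 'then', := }.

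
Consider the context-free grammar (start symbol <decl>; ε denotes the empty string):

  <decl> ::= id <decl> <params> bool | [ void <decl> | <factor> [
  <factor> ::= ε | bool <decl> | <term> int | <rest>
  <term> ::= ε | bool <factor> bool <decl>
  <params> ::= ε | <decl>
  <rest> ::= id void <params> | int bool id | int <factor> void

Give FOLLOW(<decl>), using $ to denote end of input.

{ $, [, bool, id, int, void }

<decl> is the start symbol, so $ ∈ FOLLOW(<decl>).
In <decl> ::= id <decl> <params> bool: add FIRST(<params> bool) = { [, bool, id, int }.
In <decl> ::= [ void <decl>: <decl> is at the end, add FOLLOW(<decl>) = { $, [, bool, id, int, void }.
In <factor> ::= bool <decl>: <decl> is at the end, add FOLLOW(<factor>) = { [, bool, void }.
In <term> ::= bool <factor> bool <decl>: <decl> is at the end, add FOLLOW(<term>) = { int }.
In <params> ::= <decl>: <decl> is at the end, add FOLLOW(<params>) = { [, bool, void }.
Union: FOLLOW(<decl>) = { $, [, bool, id, int, void }.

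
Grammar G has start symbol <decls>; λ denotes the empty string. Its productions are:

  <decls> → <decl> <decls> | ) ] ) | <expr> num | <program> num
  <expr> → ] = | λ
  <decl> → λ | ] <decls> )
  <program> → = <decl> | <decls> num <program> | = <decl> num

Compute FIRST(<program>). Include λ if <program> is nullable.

{ ), =, ], num }

<program> → = <decl> contributes {=}.
From <program> → <decls> num <program>: add FIRST(<decls>) = { ), =, ], num }.
<program> → = <decl> num contributes {=}.
Union: FIRST(<program>) = { ), =, ], num }.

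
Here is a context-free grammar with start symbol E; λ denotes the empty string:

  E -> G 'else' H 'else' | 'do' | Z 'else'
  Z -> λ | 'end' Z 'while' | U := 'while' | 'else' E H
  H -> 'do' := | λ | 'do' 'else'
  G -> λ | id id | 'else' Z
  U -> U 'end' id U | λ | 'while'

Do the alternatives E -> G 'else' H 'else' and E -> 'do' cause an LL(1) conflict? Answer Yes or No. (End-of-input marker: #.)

No

FIRST(G 'else' H 'else') = { 'else', id } and FIRST('do') = { 'do' }.
The FIRST sets are disjoint and neither alternative is nullable — no conflict.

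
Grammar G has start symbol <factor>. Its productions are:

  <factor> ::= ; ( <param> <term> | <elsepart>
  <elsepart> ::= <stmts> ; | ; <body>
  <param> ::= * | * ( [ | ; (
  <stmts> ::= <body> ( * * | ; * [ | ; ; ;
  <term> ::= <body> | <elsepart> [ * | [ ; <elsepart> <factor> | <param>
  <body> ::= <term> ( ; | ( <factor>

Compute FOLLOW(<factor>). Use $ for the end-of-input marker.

<factor> is the start symbol, so $ ∈ FOLLOW(<factor>).
In <term> ::= [ ; <elsepart> <factor>: <factor> is at the end, add FOLLOW(<term>) = { $, (, *, ;, [ }.
In <body> ::= ( <factor>: <factor> is at the end, add FOLLOW(<body>) = { $, (, *, ;, [ }.
Union: FOLLOW(<factor>) = { $, (, *, ;, [ }.

{ $, (, *, ;, [ }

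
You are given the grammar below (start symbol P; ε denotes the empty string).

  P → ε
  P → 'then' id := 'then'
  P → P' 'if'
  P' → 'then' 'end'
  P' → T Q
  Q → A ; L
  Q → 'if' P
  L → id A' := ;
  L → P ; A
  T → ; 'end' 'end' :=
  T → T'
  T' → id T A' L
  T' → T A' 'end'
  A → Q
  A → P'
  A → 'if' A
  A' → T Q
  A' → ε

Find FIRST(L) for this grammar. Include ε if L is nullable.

L → id A' := ; contributes {id}.
From L → P ; A: P nullable, take FIRST(P) ∪ {;} = { 'then', ;, id }.
Union: FIRST(L) = { 'then', ;, id }.

{ 'then', ;, id }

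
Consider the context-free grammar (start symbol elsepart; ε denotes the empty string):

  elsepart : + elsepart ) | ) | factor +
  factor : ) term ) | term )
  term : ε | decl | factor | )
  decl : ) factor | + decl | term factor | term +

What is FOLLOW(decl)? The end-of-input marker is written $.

{ ), + }

In term : decl: decl is at the end, add FOLLOW(term) = { ), + }.
In decl : + decl: decl is at the end, add FOLLOW(decl) = { ), + }.
Union: FOLLOW(decl) = { ), + }.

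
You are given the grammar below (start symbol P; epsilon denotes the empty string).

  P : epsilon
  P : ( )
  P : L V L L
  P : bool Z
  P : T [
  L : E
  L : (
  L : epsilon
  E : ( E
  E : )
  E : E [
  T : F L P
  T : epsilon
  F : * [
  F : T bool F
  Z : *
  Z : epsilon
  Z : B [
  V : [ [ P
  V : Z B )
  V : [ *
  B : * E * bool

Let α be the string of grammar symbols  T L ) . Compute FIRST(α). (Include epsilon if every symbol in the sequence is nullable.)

{ (, ), *, bool }

Add FIRST(T)\{epsilon} = { *, bool }; T is nullable, continue.
Add FIRST(L)\{epsilon} = { (, ) }; L is nullable, continue.
) is a terminal; add {)} and stop.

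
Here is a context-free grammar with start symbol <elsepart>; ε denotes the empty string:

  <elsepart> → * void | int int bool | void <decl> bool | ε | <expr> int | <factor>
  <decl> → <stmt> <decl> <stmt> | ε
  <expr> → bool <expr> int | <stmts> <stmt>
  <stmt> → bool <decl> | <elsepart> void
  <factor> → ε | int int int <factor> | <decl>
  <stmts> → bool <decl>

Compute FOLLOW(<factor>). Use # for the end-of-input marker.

{ #, void }

In <elsepart> → <factor>: <factor> is at the end, add FOLLOW(<elsepart>) = { #, void }.
In <factor> → int int int <factor>: <factor> is at the end, add FOLLOW(<factor>) = { #, void }.
Union: FOLLOW(<factor>) = { #, void }.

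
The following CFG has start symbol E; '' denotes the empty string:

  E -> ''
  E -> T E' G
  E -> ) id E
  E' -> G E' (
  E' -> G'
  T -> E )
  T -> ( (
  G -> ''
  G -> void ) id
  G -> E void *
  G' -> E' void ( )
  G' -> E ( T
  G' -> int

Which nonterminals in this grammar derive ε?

{ E, G }

Directly nullable (have an ''-production): E, G.
No other nonterminal has a production whose RHS symbols are all nullable.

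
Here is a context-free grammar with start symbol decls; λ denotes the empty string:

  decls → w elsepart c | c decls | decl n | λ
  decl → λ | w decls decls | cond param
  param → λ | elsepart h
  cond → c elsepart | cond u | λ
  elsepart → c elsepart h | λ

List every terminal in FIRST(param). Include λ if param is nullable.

param → λ contributes λ.
From param → elsepart h: elsepart nullable, take FIRST(elsepart) ∪ {h} = { c, h }.
Union: FIRST(param) = { c, h, λ }.

{ c, h, λ }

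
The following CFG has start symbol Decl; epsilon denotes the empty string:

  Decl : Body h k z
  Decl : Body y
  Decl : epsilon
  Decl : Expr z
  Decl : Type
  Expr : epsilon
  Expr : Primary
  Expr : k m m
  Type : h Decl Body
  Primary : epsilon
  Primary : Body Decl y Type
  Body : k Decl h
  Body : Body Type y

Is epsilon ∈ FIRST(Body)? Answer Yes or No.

No

Nullable nonterminals: Decl, Expr, Primary.
No production of Body has an RHS whose symbols are all nullable, so Body is not nullable.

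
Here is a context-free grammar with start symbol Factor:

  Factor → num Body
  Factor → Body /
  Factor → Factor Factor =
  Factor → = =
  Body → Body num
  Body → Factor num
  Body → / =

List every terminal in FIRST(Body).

{ /, =, num }

From Body → Body num: add FIRST(Body) = { /, =, num }.
From Body → Factor num: add FIRST(Factor) = { /, =, num }.
Body → / = contributes {/}.
Union: FIRST(Body) = { /, =, num }.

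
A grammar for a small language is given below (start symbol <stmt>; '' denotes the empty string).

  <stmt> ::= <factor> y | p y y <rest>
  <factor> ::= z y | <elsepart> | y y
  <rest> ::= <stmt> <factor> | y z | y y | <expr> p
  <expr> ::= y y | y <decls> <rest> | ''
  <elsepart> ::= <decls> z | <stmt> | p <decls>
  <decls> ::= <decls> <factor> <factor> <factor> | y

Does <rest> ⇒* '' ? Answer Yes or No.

No

Nullable nonterminals: <expr>.
No production of <rest> has an RHS whose symbols are all nullable, so <rest> is not nullable.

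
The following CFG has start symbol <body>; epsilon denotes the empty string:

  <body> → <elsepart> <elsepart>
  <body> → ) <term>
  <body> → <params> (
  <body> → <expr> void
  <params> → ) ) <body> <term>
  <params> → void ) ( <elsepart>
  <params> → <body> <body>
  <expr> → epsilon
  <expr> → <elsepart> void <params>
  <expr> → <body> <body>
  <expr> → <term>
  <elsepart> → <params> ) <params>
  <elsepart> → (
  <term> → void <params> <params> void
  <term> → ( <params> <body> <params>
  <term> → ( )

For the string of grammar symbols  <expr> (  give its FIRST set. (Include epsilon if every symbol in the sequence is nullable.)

Add FIRST(<expr>)\{epsilon} = { (, ), void }; <expr> is nullable, continue.
( is a terminal; add {(} and stop.

{ (, ), void }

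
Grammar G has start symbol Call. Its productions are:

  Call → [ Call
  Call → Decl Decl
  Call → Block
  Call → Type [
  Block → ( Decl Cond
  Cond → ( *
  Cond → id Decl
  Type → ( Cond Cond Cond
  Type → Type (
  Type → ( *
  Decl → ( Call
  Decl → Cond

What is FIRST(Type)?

{ ( }

Type → ( Cond Cond Cond contributes {(}.
From Type → Type (: add FIRST(Type) = { ( }.
Type → ( * contributes {(}.
Union: FIRST(Type) = { ( }.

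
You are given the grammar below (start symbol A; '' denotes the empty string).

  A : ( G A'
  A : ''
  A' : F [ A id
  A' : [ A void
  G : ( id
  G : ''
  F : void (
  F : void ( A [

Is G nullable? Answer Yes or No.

Yes

G has an ''-production, so G ⇒ ''.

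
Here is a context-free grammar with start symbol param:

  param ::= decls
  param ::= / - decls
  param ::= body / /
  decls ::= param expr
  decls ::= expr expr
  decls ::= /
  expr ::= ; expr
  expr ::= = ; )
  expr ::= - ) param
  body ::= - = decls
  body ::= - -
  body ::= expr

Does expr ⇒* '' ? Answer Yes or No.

No nonterminal in this grammar is nullable.
No production of expr has an RHS whose symbols are all nullable, so expr is not nullable.

No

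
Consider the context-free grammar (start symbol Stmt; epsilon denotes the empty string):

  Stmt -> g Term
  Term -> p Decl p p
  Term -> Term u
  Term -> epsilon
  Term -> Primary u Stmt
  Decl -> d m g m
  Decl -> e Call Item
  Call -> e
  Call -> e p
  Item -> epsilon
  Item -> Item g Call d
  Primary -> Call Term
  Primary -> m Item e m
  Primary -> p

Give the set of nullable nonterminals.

{ Item, Term }

Directly nullable (have an epsilon-production): Term, Item.
No other nonterminal has a production whose RHS symbols are all nullable.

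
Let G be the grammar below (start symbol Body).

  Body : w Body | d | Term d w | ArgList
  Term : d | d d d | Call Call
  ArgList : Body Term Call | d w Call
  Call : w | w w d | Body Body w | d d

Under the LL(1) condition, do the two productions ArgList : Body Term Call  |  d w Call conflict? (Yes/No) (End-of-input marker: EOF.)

FIRST(Body Term Call) = { d, w } and FIRST(d w Call) = { d }.
Both contain d, so the two alternatives are not disjoint — LL(1) conflict.

Yes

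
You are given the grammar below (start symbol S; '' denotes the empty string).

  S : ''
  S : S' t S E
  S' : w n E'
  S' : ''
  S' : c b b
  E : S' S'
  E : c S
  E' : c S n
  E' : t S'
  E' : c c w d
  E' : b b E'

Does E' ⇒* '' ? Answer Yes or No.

No

Nullable nonterminals: E, S, S'.
No production of E' has an RHS whose symbols are all nullable, so E' is not nullable.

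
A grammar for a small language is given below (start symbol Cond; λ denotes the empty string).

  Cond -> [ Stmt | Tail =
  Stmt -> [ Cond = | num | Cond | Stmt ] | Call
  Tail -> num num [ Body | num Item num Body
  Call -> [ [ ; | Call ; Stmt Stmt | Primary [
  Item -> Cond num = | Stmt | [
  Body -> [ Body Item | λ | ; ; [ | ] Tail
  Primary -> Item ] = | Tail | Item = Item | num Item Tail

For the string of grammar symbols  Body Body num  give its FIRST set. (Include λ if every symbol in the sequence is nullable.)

{ ;, [, ], num }

Add FIRST(Body)\{λ} = { ;, [, ] }; Body is nullable, continue.
Add FIRST(Body)\{λ} = { ;, [, ] }; Body is nullable, continue.
num is a terminal; add {num} and stop.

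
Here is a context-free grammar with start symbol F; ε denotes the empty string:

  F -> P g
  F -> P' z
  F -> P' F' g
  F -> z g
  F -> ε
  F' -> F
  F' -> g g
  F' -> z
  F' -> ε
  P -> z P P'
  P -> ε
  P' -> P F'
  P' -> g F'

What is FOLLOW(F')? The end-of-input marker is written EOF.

{ g, z }

In F -> P' F' g: add FIRST(g) = { g }.
In P' -> P F': F' is at the end, add FOLLOW(P') = { g, z }.
In P' -> g F': F' is at the end, add FOLLOW(P') = { g, z }.
Union: FOLLOW(F') = { g, z }.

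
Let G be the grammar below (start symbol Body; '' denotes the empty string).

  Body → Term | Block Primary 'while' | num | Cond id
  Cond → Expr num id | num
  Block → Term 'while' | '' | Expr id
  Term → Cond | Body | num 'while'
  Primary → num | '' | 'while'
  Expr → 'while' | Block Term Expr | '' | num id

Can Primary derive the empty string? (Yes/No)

Yes

Primary has an ''-production, so Primary ⇒ ''.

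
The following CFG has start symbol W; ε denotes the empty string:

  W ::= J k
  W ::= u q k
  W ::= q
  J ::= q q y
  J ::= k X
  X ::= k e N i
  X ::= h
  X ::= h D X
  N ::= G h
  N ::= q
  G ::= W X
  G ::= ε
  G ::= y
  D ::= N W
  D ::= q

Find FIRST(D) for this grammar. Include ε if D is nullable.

{ h, k, q, u, y }

From D ::= N W: add FIRST(N) = { h, k, q, u, y }.
D ::= q contributes {q}.
Union: FIRST(D) = { h, k, q, u, y }.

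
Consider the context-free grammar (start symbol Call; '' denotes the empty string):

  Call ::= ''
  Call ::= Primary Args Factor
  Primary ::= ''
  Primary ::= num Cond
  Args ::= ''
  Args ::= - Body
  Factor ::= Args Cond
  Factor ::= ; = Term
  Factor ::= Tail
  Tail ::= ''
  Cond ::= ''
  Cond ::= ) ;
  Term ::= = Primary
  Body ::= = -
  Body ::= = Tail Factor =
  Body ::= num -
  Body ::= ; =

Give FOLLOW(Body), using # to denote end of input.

{ #, ), -, ;, = }

In Args ::= - Body: Body is at the end, add FOLLOW(Args) = { #, ), -, ;, = }.
Union: FOLLOW(Body) = { #, ), -, ;, = }.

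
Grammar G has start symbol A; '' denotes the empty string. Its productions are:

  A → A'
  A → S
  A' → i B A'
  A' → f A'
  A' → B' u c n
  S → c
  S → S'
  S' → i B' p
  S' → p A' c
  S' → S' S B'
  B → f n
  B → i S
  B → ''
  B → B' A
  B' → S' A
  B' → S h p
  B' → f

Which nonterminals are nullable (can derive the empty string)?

{ B }

Directly nullable (have an ''-production): B.
No other nonterminal has a production whose RHS symbols are all nullable.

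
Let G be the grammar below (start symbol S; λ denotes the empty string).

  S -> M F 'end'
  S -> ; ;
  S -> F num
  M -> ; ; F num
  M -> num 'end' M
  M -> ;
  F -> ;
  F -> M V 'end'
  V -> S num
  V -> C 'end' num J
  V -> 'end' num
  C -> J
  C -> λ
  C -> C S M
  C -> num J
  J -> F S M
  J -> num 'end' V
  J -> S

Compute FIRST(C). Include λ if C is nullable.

From C -> J: add FIRST(J) = { ;, num }.
C -> λ contributes λ.
From C -> C S M: C nullable, take FIRST(C) ∪ FIRST(S) = { ;, num }.
C -> num J contributes {num}.
Union: FIRST(C) = { ;, num, λ }.

{ ;, num, λ }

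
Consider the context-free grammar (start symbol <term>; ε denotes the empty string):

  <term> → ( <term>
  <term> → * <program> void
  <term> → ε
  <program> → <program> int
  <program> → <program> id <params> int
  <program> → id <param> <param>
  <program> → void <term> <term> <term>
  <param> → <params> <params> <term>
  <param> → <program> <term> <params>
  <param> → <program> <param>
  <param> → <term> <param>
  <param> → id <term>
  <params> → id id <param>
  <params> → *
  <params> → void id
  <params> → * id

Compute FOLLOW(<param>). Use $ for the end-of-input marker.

In <program> → id <param> <param>: add FIRST(<param>) = { (, *, id, void }.
In <program> → id <param> <param>: <param> is at the end, add FOLLOW(<program>) = { (, *, id, int, void }.
In <param> → <program> <param>: <param> is at the end, add FOLLOW(<param>) = { (, *, id, int, void }.
In <param> → <term> <param>: <param> is at the end, add FOLLOW(<param>) = { (, *, id, int, void }.
In <params> → id id <param>: <param> is at the end, add FOLLOW(<params>) = { (, *, id, int, void }.
Union: FOLLOW(<param>) = { (, *, id, int, void }.

{ (, *, id, int, void }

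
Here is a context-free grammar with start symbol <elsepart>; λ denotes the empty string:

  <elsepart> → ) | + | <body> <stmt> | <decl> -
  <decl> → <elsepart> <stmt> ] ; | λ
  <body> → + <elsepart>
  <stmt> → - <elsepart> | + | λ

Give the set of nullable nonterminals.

{ <decl>, <stmt> }

Directly nullable (have an λ-production): <decl>, <stmt>.
No other nonterminal has a production whose RHS symbols are all nullable.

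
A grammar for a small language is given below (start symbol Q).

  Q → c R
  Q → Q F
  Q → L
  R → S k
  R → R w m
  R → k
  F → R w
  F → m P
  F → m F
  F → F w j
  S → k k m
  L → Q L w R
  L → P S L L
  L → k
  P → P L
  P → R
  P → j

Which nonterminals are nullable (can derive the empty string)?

{ } (none)

No nonterminal has an empty production or an RHS whose symbols are all nullable.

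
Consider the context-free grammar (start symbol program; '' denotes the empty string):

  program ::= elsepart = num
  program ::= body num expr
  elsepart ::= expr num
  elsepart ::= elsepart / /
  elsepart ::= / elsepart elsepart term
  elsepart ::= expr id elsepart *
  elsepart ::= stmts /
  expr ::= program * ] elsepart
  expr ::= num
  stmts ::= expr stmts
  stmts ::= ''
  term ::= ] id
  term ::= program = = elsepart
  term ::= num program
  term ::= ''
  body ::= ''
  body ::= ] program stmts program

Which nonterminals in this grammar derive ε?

Directly nullable (have an ''-production): stmts, term, body.
No other nonterminal has a production whose RHS symbols are all nullable.

{ body, stmts, term }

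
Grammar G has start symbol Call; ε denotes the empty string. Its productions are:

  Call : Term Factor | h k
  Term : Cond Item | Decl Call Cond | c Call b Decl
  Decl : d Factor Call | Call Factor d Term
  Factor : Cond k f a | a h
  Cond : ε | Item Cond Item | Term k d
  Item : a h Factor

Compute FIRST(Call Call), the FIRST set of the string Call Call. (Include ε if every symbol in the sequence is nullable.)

Add FIRST(Call) = { a, c, d, h }; Call is not nullable, stop.

{ a, c, d, h }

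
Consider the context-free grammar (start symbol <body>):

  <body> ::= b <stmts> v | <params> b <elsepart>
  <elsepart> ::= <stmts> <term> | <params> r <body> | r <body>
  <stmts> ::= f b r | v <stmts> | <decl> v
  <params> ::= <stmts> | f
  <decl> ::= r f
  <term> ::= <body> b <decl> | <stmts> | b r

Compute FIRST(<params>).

{ f, r, v }

From <params> ::= <stmts>: add FIRST(<stmts>) = { f, r, v }.
<params> ::= f contributes {f}.
Union: FIRST(<params>) = { f, r, v }.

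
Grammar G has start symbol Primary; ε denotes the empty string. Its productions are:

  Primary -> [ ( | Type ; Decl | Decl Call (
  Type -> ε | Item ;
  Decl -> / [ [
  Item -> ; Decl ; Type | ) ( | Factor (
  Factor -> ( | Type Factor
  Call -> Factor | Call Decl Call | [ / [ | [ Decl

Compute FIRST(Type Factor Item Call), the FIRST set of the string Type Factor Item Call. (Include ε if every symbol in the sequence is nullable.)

{ (, ), ; }

Add FIRST(Type)\{ε} = { (, ), ; }; Type is nullable, continue.
Add FIRST(Factor) = { (, ), ; }; Factor is not nullable, stop.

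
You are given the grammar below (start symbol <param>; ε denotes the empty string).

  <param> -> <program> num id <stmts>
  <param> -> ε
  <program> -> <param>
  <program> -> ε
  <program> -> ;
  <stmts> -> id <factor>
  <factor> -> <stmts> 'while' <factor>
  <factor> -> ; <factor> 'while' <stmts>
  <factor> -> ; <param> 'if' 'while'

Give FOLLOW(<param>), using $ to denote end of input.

<param> is the start symbol, so $ ∈ FOLLOW(<param>).
In <program> -> <param>: <param> is at the end, add FOLLOW(<program>) = { num }.
In <factor> -> ; <param> 'if' 'while': add FIRST('if' 'while') = { 'if' }.
Union: FOLLOW(<param>) = { $, 'if', num }.

{ $, 'if', num }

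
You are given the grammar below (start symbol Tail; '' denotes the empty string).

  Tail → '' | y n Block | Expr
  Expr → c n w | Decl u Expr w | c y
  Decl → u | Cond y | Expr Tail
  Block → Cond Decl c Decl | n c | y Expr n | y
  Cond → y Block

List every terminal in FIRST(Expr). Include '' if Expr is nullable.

{ c, u, y }

Expr → c n w contributes {c}.
From Expr → Decl u Expr w: add FIRST(Decl) = { c, u, y }.
Expr → c y contributes {c}.
Union: FIRST(Expr) = { c, u, y }.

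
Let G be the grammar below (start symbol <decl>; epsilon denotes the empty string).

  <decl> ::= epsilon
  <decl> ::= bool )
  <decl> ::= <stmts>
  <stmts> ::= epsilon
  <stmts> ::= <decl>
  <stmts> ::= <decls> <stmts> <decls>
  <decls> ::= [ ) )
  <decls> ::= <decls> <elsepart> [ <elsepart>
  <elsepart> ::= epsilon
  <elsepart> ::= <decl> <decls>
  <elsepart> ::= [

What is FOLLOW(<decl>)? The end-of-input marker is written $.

{ $, [ }

<decl> is the start symbol, so $ ∈ FOLLOW(<decl>).
In <stmts> ::= <decl>: <decl> is at the end, add FOLLOW(<stmts>) = { $, [ }.
In <elsepart> ::= <decl> <decls>: add FIRST(<decls>) = { [ }.
Union: FOLLOW(<decl>) = { $, [ }.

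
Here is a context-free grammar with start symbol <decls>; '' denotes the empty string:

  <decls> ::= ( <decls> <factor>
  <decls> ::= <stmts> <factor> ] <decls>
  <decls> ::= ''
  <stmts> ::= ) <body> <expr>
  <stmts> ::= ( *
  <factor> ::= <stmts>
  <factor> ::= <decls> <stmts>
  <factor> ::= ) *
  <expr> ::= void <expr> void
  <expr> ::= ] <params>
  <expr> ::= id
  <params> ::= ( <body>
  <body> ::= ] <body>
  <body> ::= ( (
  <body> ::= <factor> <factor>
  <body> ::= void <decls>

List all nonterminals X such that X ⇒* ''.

Directly nullable (have an ''-production): <decls>.
No other nonterminal has a production whose RHS symbols are all nullable.

{ <decls> }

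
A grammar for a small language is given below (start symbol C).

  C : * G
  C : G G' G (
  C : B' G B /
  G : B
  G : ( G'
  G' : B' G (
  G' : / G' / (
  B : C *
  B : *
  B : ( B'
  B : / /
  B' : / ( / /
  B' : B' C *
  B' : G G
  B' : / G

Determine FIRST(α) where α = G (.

{ (, *, / }

Add FIRST(G) = { (, *, / }; G is not nullable, stop.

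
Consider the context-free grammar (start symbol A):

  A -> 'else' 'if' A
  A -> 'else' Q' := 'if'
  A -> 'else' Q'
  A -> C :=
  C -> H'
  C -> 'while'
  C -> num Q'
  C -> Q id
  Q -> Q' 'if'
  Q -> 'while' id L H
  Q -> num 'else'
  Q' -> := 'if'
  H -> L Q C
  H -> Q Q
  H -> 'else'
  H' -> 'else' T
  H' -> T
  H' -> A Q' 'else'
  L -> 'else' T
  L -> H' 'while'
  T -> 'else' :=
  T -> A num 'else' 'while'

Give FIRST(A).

{ 'else', 'while', :=, num }

A -> 'else' 'if' A contributes {'else'}.
A -> 'else' Q' := 'if' contributes {'else'}.
A -> 'else' Q' contributes {'else'}.
From A -> C :=: add FIRST(C) = { 'else', 'while', :=, num }.
Union: FIRST(A) = { 'else', 'while', :=, num }.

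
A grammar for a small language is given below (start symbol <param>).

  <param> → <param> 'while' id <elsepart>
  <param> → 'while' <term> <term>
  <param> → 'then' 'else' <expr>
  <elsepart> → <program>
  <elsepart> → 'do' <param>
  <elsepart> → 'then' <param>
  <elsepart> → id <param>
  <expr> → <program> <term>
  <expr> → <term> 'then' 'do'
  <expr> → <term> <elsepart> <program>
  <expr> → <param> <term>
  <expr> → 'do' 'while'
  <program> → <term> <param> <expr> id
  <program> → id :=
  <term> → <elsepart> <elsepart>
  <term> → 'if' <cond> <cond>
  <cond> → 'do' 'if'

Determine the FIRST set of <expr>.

{ 'do', 'if', 'then', 'while', id }

From <expr> → <program> <term>: add FIRST(<program>) = { 'do', 'if', 'then', id }.
From <expr> → <term> 'then' 'do': add FIRST(<term>) = { 'do', 'if', 'then', id }.
From <expr> → <term> <elsepart> <program>: add FIRST(<term>) = { 'do', 'if', 'then', id }.
From <expr> → <param> <term>: add FIRST(<param>) = { 'then', 'while' }.
<expr> → 'do' 'while' contributes {'do'}.
Union: FIRST(<expr>) = { 'do', 'if', 'then', 'while', id }.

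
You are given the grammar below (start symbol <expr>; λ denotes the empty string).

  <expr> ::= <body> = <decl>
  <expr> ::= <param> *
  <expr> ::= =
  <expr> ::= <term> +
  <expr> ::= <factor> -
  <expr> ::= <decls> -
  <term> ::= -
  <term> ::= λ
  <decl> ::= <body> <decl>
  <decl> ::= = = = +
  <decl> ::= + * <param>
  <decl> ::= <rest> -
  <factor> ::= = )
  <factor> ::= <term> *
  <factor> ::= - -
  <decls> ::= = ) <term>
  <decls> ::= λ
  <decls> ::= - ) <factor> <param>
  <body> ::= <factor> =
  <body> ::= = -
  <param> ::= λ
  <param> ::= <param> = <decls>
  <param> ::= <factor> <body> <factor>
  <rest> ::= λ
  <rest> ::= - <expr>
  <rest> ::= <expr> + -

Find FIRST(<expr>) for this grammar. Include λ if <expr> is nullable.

{ *, +, -, = }

From <expr> ::= <body> = <decl>: add FIRST(<body>) = { *, -, = }.
From <expr> ::= <param> *: <param> nullable, take FIRST(<param>) ∪ {*} = { *, -, = }.
<expr> ::= = contributes {=}.
From <expr> ::= <term> +: <term> nullable, take FIRST(<term>) ∪ {+} = { +, - }.
From <expr> ::= <factor> -: add FIRST(<factor>) = { *, -, = }.
From <expr> ::= <decls> -: <decls> nullable, take FIRST(<decls>) ∪ {-} = { -, = }.
Union: FIRST(<expr>) = { *, +, -, = }.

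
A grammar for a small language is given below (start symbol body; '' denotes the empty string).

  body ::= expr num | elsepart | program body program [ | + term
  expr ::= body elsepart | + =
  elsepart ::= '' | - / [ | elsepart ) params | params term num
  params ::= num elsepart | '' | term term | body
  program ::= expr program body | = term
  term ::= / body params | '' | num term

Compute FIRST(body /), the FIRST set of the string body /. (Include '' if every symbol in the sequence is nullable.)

{ ), +, -, /, =, num }

Add FIRST(body)\{''} = { ), +, -, /, =, num }; body is nullable, continue.
/ is a terminal; add {/} and stop.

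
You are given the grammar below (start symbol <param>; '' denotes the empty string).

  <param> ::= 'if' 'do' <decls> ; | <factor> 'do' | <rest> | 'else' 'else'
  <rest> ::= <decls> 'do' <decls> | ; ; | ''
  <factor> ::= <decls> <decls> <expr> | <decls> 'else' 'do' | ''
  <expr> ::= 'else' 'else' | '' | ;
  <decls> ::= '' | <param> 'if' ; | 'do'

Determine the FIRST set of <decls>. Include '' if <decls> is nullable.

<decls> ::= '' contributes ''.
From <decls> ::= <param> 'if' ;: <param> nullable, take FIRST(<param>) ∪ {'if'} = { 'do', 'else', 'if', ; }.
<decls> ::= 'do' contributes {'do'}.
Union: FIRST(<decls>) = { 'do', 'else', 'if', ;, '' }.

{ 'do', 'else', 'if', ;, '' }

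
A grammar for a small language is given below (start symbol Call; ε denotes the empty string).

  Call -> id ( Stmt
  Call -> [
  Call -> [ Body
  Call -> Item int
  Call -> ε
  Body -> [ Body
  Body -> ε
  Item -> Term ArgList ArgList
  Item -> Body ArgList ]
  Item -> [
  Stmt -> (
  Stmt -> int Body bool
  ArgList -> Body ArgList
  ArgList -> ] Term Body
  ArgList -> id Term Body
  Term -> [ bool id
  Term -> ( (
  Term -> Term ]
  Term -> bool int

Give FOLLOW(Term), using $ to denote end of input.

In Item -> Term ArgList ArgList: add FIRST(ArgList ArgList) = { [, ], id }.
In ArgList -> ] Term Body: add FIRST(Body)\{ε} = { [ }.
  Since Body is nullable, also add FOLLOW(ArgList) = { [, ], id, int }.
In ArgList -> id Term Body: add FIRST(Body)\{ε} = { [ }.
  Since Body is nullable, also add FOLLOW(ArgList) = { [, ], id, int }.
In Term -> Term ]: add FIRST(]) = { ] }.
Union: FOLLOW(Term) = { [, ], id, int }.

{ [, ], id, int }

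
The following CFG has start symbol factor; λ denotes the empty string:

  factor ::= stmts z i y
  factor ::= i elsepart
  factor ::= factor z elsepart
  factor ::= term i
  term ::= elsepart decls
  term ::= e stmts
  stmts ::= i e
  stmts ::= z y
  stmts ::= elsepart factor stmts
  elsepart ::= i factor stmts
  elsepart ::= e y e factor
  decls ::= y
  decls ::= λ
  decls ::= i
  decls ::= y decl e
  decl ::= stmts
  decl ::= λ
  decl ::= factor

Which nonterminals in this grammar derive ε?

{ decl, decls }

Directly nullable (have an λ-production): decls, decl.
No other nonterminal has a production whose RHS symbols are all nullable.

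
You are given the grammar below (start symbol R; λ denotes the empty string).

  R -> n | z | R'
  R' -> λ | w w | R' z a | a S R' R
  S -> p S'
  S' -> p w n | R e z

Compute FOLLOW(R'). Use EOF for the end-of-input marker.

{ EOF, a, e, n, w, z }

In R -> R': R' is at the end, add FOLLOW(R) = { EOF, a, e, n, w, z }.
In R' -> R' z a: add FIRST(z a) = { z }.
In R' -> a S R' R: add FIRST(R)\{λ} = { a, n, w, z }.
  Since R is nullable, also add FOLLOW(R') = { EOF, a, e, n, w, z }.
Union: FOLLOW(R') = { EOF, a, e, n, w, z }.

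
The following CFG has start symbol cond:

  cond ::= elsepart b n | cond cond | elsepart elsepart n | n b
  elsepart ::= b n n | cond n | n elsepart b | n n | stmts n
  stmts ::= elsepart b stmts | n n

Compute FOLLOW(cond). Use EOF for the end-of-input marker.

{ EOF, b, n }

cond is the start symbol, so EOF ∈ FOLLOW(cond).
In cond ::= cond cond: add FIRST(cond) = { b, n }.
In cond ::= cond cond: cond is at the end, add FOLLOW(cond) = { EOF, b, n }.
In elsepart ::= cond n: add FIRST(n) = { n }.
Union: FOLLOW(cond) = { EOF, b, n }.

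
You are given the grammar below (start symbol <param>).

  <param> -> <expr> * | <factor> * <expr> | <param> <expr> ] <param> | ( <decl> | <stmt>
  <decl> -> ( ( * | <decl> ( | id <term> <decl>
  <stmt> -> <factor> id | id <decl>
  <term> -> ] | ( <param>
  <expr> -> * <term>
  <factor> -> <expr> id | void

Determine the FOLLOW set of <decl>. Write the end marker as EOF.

{ EOF, (, *, ], id }

In <param> -> ( <decl>: <decl> is at the end, add FOLLOW(<param>) = { EOF, (, *, ], id }.
In <decl> -> <decl> (: add FIRST(() = { ( }.
In <decl> -> id <term> <decl>: <decl> is at the end, add FOLLOW(<decl>) = { EOF, (, *, ], id }.
In <stmt> -> id <decl>: <decl> is at the end, add FOLLOW(<stmt>) = { EOF, (, *, ], id }.
Union: FOLLOW(<decl>) = { EOF, (, *, ], id }.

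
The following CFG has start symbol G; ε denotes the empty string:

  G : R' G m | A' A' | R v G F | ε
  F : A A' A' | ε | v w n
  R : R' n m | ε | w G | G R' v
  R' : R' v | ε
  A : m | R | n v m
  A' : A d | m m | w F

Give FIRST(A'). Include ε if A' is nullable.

From A' : A d: A nullable, take FIRST(A) ∪ {d} = { d, m, n, v, w }.
A' : m m contributes {m}.
A' : w F contributes {w}.
Union: FIRST(A') = { d, m, n, v, w }.

{ d, m, n, v, w }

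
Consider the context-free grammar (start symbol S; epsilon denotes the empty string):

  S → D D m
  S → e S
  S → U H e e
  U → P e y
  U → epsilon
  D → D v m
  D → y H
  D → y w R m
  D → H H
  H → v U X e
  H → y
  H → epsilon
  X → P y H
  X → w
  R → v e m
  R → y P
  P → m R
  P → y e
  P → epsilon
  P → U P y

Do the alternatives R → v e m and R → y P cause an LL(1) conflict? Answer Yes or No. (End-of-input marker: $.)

No

FIRST(v e m) = { v } and FIRST(y P) = { y }.
The FIRST sets are disjoint and neither alternative is nullable — no conflict.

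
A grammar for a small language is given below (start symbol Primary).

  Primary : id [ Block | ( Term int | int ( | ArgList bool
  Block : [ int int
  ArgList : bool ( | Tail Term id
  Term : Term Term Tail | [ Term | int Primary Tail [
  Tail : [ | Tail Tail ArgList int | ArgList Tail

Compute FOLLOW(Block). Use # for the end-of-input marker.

In Primary : id [ Block: Block is at the end, add FOLLOW(Primary) = { #, [, bool }.
Union: FOLLOW(Block) = { #, [, bool }.

{ #, [, bool }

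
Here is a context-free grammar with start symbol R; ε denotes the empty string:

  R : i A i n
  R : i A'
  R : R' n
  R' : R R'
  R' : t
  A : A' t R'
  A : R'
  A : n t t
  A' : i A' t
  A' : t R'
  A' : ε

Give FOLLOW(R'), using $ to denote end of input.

In R : R' n: add FIRST(n) = { n }.
In R' : R R': R' is at the end, add FOLLOW(R') = { $, i, n, t }.
In A : A' t R': R' is at the end, add FOLLOW(A) = { i }.
In A : R': R' is at the end, add FOLLOW(A) = { i }.
In A' : t R': R' is at the end, add FOLLOW(A') = { $, i, t }.
Union: FOLLOW(R') = { $, i, n, t }.

{ $, i, n, t }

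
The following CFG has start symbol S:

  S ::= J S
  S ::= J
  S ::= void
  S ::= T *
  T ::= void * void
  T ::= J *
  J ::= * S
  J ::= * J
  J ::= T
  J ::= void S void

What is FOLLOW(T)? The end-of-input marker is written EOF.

{ EOF, *, void }

In S ::= T *: add FIRST(*) = { * }.
In J ::= T: T is at the end, add FOLLOW(J) = { EOF, *, void }.
Union: FOLLOW(T) = { EOF, *, void }.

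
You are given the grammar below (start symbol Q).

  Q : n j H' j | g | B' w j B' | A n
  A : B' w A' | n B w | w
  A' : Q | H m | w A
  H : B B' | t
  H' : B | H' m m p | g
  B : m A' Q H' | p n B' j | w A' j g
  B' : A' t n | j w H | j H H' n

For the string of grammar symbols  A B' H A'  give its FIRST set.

Add FIRST(A) = { g, j, m, n, p, t, w }; A is not nullable, stop.

{ g, j, m, n, p, t, w }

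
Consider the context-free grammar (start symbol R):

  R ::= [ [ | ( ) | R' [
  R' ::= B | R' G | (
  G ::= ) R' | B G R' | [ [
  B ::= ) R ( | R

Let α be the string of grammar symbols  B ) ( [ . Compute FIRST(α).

{ (, ), [ }

Add FIRST(B) = { (, ), [ }; B is not nullable, stop.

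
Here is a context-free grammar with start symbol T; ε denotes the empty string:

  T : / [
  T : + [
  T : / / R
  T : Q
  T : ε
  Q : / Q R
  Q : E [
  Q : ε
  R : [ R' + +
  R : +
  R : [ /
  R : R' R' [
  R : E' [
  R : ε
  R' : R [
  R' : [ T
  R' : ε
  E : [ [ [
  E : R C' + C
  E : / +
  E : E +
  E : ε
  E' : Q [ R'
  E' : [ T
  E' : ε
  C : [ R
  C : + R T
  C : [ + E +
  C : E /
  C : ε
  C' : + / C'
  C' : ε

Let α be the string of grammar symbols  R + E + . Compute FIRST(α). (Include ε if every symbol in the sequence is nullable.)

Add FIRST(R)\{ε} = { +, /, [ }; R is nullable, continue.
+ is a terminal; add {+} and stop.

{ +, /, [ }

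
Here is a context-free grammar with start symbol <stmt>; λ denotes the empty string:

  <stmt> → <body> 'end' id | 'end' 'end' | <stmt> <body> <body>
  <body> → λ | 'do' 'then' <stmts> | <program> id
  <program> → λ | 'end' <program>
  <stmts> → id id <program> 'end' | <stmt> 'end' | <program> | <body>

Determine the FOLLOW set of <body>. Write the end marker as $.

{ $, 'do', 'end', id }

In <stmt> → <body> 'end' id: add FIRST('end' id) = { 'end' }.
In <stmt> → <stmt> <body> <body>: add FIRST(<body>)\{λ} = { 'do', 'end', id }.
  Since <body> is nullable, also add FOLLOW(<stmt>) = { $, 'do', 'end', id }.
In <stmt> → <stmt> <body> <body>: <body> is at the end, add FOLLOW(<stmt>) = { $, 'do', 'end', id }.
In <stmts> → <body>: <body> is at the end, add FOLLOW(<stmts>) = { $, 'do', 'end', id }.
Union: FOLLOW(<body>) = { $, 'do', 'end', id }.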